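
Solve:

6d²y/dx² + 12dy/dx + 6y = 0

Characteristic equation: 6r² + 12r + 6 = 0
Divide by 6: r² + 2r + 1 = 0
Factored: (r + 1)² = 0
Repeated root: r = -1
General solution: y = (C₁ + C₂x)e^(-x)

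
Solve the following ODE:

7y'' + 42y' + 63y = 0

Characteristic equation: 7r² + 42r + 63 = 0
Divide by 7: r² + 6r + 9 = 0
Factored: (r + 3)² = 0
Repeated root: r = -3
General solution: y = (C₁ + C₂x)e^(-3x)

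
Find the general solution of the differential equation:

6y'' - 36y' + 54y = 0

Characteristic equation: 6r² - 36r + 54 = 0
Divide by 6: r² - 6r + 9 = 0
Factored: (r - 3)² = 0
Repeated root: r = 3
General solution: y = (C₁ + C₂x)e^(3x)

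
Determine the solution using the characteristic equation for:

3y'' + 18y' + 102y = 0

Characteristic equation: 3r² + 18r + 102 = 0
Divide by 3: r² + 6r + 34 = 0
Roots: r = -3 ± 5i (complex conjugates)
General solution: y = e^(-3x)(C₁cos(5x) + C₂sin(5x))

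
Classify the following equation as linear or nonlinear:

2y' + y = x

Linear (y and its derivatives appear to the first power only, no products of y terms)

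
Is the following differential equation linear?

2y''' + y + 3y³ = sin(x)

No. Nonlinear (y³ term)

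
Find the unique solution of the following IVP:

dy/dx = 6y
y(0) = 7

General solution: y = Ce^(6x)
Applying IC y(0) = 7:
Particular solution: y = 7e^(6x)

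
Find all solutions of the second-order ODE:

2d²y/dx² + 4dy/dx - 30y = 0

Characteristic equation: 2r² + 4r - 30 = 0
Divide by 2: r² + 2r - 15 = 0
Roots: r = 3, -5 (distinct real)
General solution: y = C₁e^(3x) + C₂e^(-5x)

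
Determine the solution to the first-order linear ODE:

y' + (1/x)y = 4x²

Using integrating factor method:

General solution: y = x^3 + C/x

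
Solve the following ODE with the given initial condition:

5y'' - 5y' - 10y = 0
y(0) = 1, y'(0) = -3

General solution: y = C₁e^(2x) + C₂e^(-x)
Applying ICs: C₁ = -2/3, C₂ = 5/3
Particular solution: y = -(2/3)e^(2x) + (5/3)e^(-x)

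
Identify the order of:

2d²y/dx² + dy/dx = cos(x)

The order is 2 (highest derivative is of order 2).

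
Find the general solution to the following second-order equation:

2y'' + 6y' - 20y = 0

Characteristic equation: 2r² + 6r - 20 = 0
Divide by 2: r² + 3r - 10 = 0
Roots: r = 2, -5 (distinct real)
General solution: y = C₁e^(2x) + C₂e^(-5x)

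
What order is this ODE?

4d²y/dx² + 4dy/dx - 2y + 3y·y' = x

The order is 2 (highest derivative is of order 2).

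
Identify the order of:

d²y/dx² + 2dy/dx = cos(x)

The order is 2 (highest derivative is of order 2).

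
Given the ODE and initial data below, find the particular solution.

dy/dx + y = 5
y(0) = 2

General solution: y = 5 + Ce^(-x)
Applying y(0) = 2: C = 2 - 5 = -3
Particular solution: y = 5 - 3e^(-x)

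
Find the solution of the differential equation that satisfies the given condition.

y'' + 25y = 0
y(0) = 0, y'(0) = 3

General solution: y = C₁cos(5x) + C₂sin(5x)
Complex roots r = ±5i
Applying ICs: C₁ = 0, C₂ = 3/5
Particular solution: y = (3/5)sin(5x)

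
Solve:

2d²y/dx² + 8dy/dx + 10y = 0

Characteristic equation: 2r² + 8r + 10 = 0
Divide by 2: r² + 4r + 5 = 0
Roots: r = -2 ± i (complex conjugates)
General solution: y = e^(-2x)(C₁cos(x) + C₂sin(x))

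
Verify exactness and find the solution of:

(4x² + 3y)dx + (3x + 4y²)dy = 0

Verify exactness: ∂M/∂y = ∂N/∂x ✓
Find F(x,y) such that ∂F/∂x = M, ∂F/∂y = N
Solution: 4x³/3 + 3xy + 4y³/3 = C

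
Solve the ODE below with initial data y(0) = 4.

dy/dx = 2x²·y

General solution: y = Ce^(2x³/3)
Applying IC y(0) = 4:
Particular solution: y = 4e^(2x³/3)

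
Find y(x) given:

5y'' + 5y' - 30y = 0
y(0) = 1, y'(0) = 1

General solution: y = C₁e^(2x) + C₂e^(-3x)
Applying ICs: C₁ = 4/5, C₂ = 1/5
Particular solution: y = (4/5)e^(2x) + (1/5)e^(-3x)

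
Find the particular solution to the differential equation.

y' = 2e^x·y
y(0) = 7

General solution: y = Ce^(2e^x)
Applying IC y(0) = 7:
Particular solution: y = 7e^(2(e^x - 1))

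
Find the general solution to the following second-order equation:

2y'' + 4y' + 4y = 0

Characteristic equation: 2r² + 4r + 4 = 0
Divide by 2: r² + 2r + 2 = 0
Roots: r = -1 ± i (complex conjugates)
General solution: y = e^(-x)(C₁cos(x) + C₂sin(x))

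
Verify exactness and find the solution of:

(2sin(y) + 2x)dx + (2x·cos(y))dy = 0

Verify exactness: ∂M/∂y = ∂N/∂x ✓
Find F(x,y) such that ∂F/∂x = M, ∂F/∂y = N
Solution: 2x·sin(y) + x² = C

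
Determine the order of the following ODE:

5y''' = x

The order is 3 (highest derivative is of order 3).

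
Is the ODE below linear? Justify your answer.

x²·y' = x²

Yes. Linear (y and its derivatives appear to the first power only, no products of y terms)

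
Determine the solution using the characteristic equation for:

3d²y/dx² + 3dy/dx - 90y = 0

Characteristic equation: 3r² + 3r - 90 = 0
Divide by 3: r² + r - 30 = 0
Roots: r = 5, -6 (distinct real)
General solution: y = C₁e^(5x) + C₂e^(-6x)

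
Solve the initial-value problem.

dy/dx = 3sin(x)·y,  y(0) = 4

General solution: y = Ce^(-3cos(x))
Applying IC y(0) = 4:
Particular solution: y = 4e^(3(1-cos(x)))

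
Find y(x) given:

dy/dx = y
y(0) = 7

General solution: y = Ce^x
Applying IC y(0) = 7:
Particular solution: y = 7e^x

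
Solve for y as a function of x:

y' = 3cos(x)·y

Separating variables and integrating:
ln|y| = 3sin(x) + C

General solution: y = Ce^(3sin(x))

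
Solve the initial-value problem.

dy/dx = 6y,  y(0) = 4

General solution: y = Ce^(6x)
Applying IC y(0) = 4:
Particular solution: y = 4e^(6x)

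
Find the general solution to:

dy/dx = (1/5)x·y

Separating variables and integrating:
ln|y| = x^2/10 + C

General solution: y = Ce^(x^2/10)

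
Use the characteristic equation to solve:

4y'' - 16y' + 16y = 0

Characteristic equation: 4r² - 16r + 16 = 0
Divide by 4: r² - 4r + 4 = 0
Factored: (r - 2)² = 0
Repeated root: r = 2
General solution: y = (C₁ + C₂x)e^(2x)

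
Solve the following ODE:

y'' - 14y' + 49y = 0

Characteristic equation: r² - 14r + 49 = 0
Factored: (r - 7)² = 0
Repeated root: r = 7
General solution: y = (C₁ + C₂x)e^(7x)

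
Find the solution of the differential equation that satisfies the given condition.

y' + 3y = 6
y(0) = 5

General solution: y = 2 + Ce^(-3x)
Applying y(0) = 5: C = 5 - 2 = 3
Particular solution: y = 2 + 3e^(-3x)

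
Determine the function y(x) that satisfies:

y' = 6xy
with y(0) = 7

General solution: y = Ce^(3x²)
Applying IC y(0) = 7:
Particular solution: y = 7e^(3x²)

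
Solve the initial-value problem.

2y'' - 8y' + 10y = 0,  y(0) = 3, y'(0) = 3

General solution: y = e^(2x)(C₁cos(x) + C₂sin(x))
Complex roots r = 2 ± i
Applying ICs: C₁ = 3, C₂ = -3
Particular solution: y = e^(2x)(3cos(x) - 3sin(x))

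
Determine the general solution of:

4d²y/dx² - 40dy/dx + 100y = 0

Characteristic equation: 4r² - 40r + 100 = 0
Divide by 4: r² - 10r + 25 = 0
Factored: (r - 5)² = 0
Repeated root: r = 5
General solution: y = (C₁ + C₂x)e^(5x)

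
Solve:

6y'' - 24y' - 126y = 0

Characteristic equation: 6r² - 24r - 126 = 0
Divide by 6: r² - 4r - 21 = 0
Roots: r = 7, -3 (distinct real)
General solution: y = C₁e^(7x) + C₂e^(-3x)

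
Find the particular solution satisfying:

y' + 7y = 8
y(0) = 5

General solution: y = 8/7 + Ce^(-7x)
Applying y(0) = 5: C = 5 - 8/7 = 27/7
Particular solution: y = 8/7 + (27/7)e^(-7x)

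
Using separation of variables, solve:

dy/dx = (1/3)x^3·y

Separating variables and integrating:
ln|y| = x^4/12 + C

General solution: y = Ce^(x^4/12)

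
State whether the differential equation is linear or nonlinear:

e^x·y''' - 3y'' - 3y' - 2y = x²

Linear (y and its derivatives appear to the first power only, no products of y terms)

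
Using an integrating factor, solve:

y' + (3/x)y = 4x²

Using integrating factor method:

General solution: y = (2/3)x^3 + Cx^(-3)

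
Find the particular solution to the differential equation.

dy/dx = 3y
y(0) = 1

General solution: y = Ce^(3x)
Applying IC y(0) = 1:
Particular solution: y = e^(3x)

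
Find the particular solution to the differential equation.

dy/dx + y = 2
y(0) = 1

General solution: y = 2 + Ce^(-x)
Applying y(0) = 1: C = 1 - 2 = -1
Particular solution: y = 2 - e^(-x)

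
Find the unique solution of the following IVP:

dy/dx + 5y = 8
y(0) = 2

General solution: y = 8/5 + Ce^(-5x)
Applying y(0) = 2: C = 2 - 8/5 = 2/5
Particular solution: y = 8/5 + (2/5)e^(-5x)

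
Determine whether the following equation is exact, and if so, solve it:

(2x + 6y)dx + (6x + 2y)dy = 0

Verify exactness: ∂M/∂y = ∂N/∂x ✓
Find F(x,y) such that ∂F/∂x = M, ∂F/∂y = N
Solution: x² + 6xy + y² = C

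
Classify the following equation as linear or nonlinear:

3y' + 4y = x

Linear (y and its derivatives appear to the first power only, no products of y terms)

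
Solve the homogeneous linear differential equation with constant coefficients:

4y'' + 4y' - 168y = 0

Characteristic equation: 4r² + 4r - 168 = 0
Divide by 4: r² + r - 42 = 0
Roots: r = 6, -7 (distinct real)
General solution: y = C₁e^(6x) + C₂e^(-7x)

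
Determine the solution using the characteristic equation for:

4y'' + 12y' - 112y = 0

Characteristic equation: 4r² + 12r - 112 = 0
Divide by 4: r² + 3r - 28 = 0
Roots: r = 4, -7 (distinct real)
General solution: y = C₁e^(4x) + C₂e^(-7x)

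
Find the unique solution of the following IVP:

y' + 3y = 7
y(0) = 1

General solution: y = 7/3 + Ce^(-3x)
Applying y(0) = 1: C = 1 - 7/3 = -4/3
Particular solution: y = 7/3 - (4/3)e^(-3x)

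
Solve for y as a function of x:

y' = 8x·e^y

Separating variables and integrating:
-e^(-y) = 4x² + C

General solution: y = -ln(C - 4x²)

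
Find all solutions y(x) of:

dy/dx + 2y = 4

Using integrating factor method:

General solution: y = 2 + Ce^(-2x)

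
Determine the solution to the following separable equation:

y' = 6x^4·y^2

Separating variables and integrating:
-1/y = 6x^5/5 + C

General solution: y^-1 = (-6/5)x^5 + C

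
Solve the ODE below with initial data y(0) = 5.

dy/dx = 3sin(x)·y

General solution: y = Ce^(-3cos(x))
Applying IC y(0) = 5:
Particular solution: y = 5e^(3(1-cos(x)))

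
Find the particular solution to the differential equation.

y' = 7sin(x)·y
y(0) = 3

General solution: y = Ce^(-7cos(x))
Applying IC y(0) = 3:
Particular solution: y = 3e^(7(1-cos(x)))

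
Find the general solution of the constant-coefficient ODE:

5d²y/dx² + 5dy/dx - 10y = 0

Characteristic equation: 5r² + 5r - 10 = 0
Divide by 5: r² + r - 2 = 0
Roots: r = 1, -2 (distinct real)
General solution: y = C₁e^x + C₂e^(-2x)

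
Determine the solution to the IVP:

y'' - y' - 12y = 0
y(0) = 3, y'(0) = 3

General solution: y = C₁e^(4x) + C₂e^(-3x)
Applying ICs: C₁ = 12/7, C₂ = 9/7
Particular solution: y = (12/7)e^(4x) + (9/7)e^(-3x)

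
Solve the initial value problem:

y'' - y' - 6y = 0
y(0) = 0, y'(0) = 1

General solution: y = C₁e^(3x) + C₂e^(-2x)
Applying ICs: C₁ = 1/5, C₂ = -1/5
Particular solution: y = (1/5)e^(3x) - (1/5)e^(-2x)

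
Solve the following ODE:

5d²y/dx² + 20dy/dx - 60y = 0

Characteristic equation: 5r² + 20r - 60 = 0
Divide by 5: r² + 4r - 12 = 0
Roots: r = 2, -6 (distinct real)
General solution: y = C₁e^(2x) + C₂e^(-6x)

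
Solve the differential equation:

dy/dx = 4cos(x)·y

Separating variables and integrating:
ln|y| = 4sin(x) + C

General solution: y = Ce^(4sin(x))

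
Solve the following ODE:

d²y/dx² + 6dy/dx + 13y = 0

Characteristic equation: r² + 6r + 13 = 0
Roots: r = -3 ± 2i (complex conjugates)
General solution: y = e^(-3x)(C₁cos(2x) + C₂sin(2x))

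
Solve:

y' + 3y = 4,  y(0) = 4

General solution: y = 4/3 + Ce^(-3x)
Applying y(0) = 4: C = 4 - 4/3 = 8/3
Particular solution: y = 4/3 + (8/3)e^(-3x)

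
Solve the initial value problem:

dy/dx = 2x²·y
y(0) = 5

General solution: y = Ce^(2x³/3)
Applying IC y(0) = 5:
Particular solution: y = 5e^(2x³/3)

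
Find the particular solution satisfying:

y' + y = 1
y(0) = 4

General solution: y = 1 + Ce^(-x)
Applying y(0) = 4: C = 4 - 1 = 3
Particular solution: y = 1 + 3e^(-x)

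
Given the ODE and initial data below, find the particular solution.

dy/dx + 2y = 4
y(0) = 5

General solution: y = 2 + Ce^(-2x)
Applying y(0) = 5: C = 5 - 2 = 3
Particular solution: y = 2 + 3e^(-2x)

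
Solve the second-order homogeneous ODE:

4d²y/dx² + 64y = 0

Characteristic equation: 4r² + 64 = 0
Divide by 4: r² + 16 = 0
Roots: r = ±4i (complex conjugates)
General solution: y = C₁cos(4x) + C₂sin(4x)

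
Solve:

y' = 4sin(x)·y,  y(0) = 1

General solution: y = Ce^(-4cos(x))
Applying IC y(0) = 1:
Particular solution: y = e^(4(1-cos(x)))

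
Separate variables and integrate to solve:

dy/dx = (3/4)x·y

Separating variables and integrating:
ln|y| = 3x^2/8 + C

General solution: y = Ce^(3x^2/8)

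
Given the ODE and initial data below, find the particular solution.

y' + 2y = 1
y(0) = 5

General solution: y = 1/2 + Ce^(-2x)
Applying y(0) = 5: C = 5 - 1/2 = 9/2
Particular solution: y = 1/2 + (9/2)e^(-2x)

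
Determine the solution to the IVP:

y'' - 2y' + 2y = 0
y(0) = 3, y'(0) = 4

General solution: y = e^x(C₁cos(x) + C₂sin(x))
Complex roots r = 1 ± i
Applying ICs: C₁ = 3, C₂ = 1
Particular solution: y = e^x(3cos(x) + sin(x))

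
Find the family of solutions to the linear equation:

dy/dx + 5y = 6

Using integrating factor method:

General solution: y = 6/5 + Ce^(-5x)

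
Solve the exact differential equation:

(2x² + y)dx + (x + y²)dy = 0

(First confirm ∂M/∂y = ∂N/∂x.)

Verify exactness: ∂M/∂y = ∂N/∂x ✓
Find F(x,y) such that ∂F/∂x = M, ∂F/∂y = N
Solution: 2x³/3 + xy + y³/3 = C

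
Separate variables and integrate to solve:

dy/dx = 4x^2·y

Separating variables and integrating:
ln|y| = 4x^3/3 + C

General solution: y = Ce^(4x^3/3)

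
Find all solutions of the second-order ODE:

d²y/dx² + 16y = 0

Characteristic equation: r² + 16 = 0
Roots: r = ±4i (complex conjugates)
General solution: y = C₁cos(4x) + C₂sin(4x)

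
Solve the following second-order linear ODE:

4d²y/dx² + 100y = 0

Characteristic equation: 4r² + 100 = 0
Divide by 4: r² + 25 = 0
Roots: r = ±5i (complex conjugates)
General solution: y = C₁cos(5x) + C₂sin(5x)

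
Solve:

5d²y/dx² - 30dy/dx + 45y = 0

Characteristic equation: 5r² - 30r + 45 = 0
Divide by 5: r² - 6r + 9 = 0
Factored: (r - 3)² = 0
Repeated root: r = 3
General solution: y = (C₁ + C₂x)e^(3x)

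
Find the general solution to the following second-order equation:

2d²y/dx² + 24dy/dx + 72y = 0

Characteristic equation: 2r² + 24r + 72 = 0
Divide by 2: r² + 12r + 36 = 0
Factored: (r + 6)² = 0
Repeated root: r = -6
General solution: y = (C₁ + C₂x)e^(-6x)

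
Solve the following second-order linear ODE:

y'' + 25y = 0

Characteristic equation: r² + 25 = 0
Roots: r = ±5i (complex conjugates)
General solution: y = C₁cos(5x) + C₂sin(5x)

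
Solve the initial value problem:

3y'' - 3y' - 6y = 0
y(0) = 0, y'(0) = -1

General solution: y = C₁e^(2x) + C₂e^(-x)
Applying ICs: C₁ = -1/3, C₂ = 1/3
Particular solution: y = -(1/3)e^(2x) + (1/3)e^(-x)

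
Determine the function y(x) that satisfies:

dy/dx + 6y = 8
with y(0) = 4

General solution: y = 4/3 + Ce^(-6x)
Applying y(0) = 4: C = 4 - 4/3 = 8/3
Particular solution: y = 4/3 + (8/3)e^(-6x)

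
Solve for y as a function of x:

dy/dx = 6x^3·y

Separating variables and integrating:
ln|y| = 3x^4/2 + C

General solution: y = Ce^(3x^4/2)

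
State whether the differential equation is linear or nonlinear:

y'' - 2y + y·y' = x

Nonlinear (product y·y')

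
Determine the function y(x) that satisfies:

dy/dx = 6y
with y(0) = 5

General solution: y = Ce^(6x)
Applying IC y(0) = 5:
Particular solution: y = 5e^(6x)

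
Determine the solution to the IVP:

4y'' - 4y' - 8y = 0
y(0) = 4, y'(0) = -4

General solution: y = C₁e^(2x) + C₂e^(-x)
Applying ICs: C₁ = 0, C₂ = 4
Particular solution: y = 4e^(-x)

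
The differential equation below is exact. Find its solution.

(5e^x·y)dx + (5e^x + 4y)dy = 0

Verify exactness: ∂M/∂y = ∂N/∂x ✓
Find F(x,y) such that ∂F/∂x = M, ∂F/∂y = N
Solution: 5e^x·y + 2y² = C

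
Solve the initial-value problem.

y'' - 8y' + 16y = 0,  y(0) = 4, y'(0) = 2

General solution: y = (C₁ + C₂x)e^(4x)
Repeated root r = 4
Applying ICs: C₁ = 4, C₂ = -14
Particular solution: y = (4 - 14x)e^(4x)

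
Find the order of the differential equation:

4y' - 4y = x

The order is 1 (highest derivative is of order 1).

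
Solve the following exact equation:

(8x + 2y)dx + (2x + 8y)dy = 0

Verify exactness: ∂M/∂y = ∂N/∂x ✓
Find F(x,y) such that ∂F/∂x = M, ∂F/∂y = N
Solution: 4x² + 2xy + 4y² = C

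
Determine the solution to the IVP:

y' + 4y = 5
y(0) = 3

General solution: y = 5/4 + Ce^(-4x)
Applying y(0) = 3: C = 3 - 5/4 = 7/4
Particular solution: y = 5/4 + (7/4)e^(-4x)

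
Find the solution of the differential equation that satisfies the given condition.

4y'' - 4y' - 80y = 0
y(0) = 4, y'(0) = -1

General solution: y = C₁e^(5x) + C₂e^(-4x)
Applying ICs: C₁ = 5/3, C₂ = 7/3
Particular solution: y = (5/3)e^(5x) + (7/3)e^(-4x)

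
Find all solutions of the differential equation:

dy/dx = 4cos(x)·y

Separating variables and integrating:
ln|y| = 4sin(x) + C

General solution: y = Ce^(4sin(x))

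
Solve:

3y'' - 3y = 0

Characteristic equation: 3r² - 3 = 0
Divide by 3: r² - 1 = 0
Roots: r = 1, -1 (distinct real)
General solution: y = C₁e^x + C₂e^(-x)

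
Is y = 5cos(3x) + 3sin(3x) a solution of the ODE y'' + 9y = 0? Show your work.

Verification:
y'' = -45cos(3x) - 27sin(3x)
y'' + 9y = 0 ✓

Yes, it is a solution.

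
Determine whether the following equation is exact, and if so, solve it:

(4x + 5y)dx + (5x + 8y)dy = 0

Verify exactness: ∂M/∂y = ∂N/∂x ✓
Find F(x,y) such that ∂F/∂x = M, ∂F/∂y = N
Solution: 2x² + 5xy + 4y² = C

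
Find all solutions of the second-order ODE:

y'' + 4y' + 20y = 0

Characteristic equation: r² + 4r + 20 = 0
Roots: r = -2 ± 4i (complex conjugates)
General solution: y = e^(-2x)(C₁cos(4x) + C₂sin(4x))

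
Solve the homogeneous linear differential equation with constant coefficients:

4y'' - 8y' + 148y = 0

Characteristic equation: 4r² - 8r + 148 = 0
Divide by 4: r² - 2r + 37 = 0
Roots: r = 1 ± 6i (complex conjugates)
General solution: y = e^x(C₁cos(6x) + C₂sin(6x))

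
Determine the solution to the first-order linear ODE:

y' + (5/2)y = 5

Using integrating factor method:

General solution: y = 2 + Ce^(-5x/2)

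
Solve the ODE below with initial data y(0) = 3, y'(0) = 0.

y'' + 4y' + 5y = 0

General solution: y = e^(-2x)(C₁cos(x) + C₂sin(x))
Complex roots r = -2 ± i
Applying ICs: C₁ = 3, C₂ = 6
Particular solution: y = e^(-2x)(3cos(x) + 6sin(x))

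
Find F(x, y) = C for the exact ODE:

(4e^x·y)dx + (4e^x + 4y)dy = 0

Verify exactness: ∂M/∂y = ∂N/∂x ✓
Find F(x,y) such that ∂F/∂x = M, ∂F/∂y = N
Solution: 4e^x·y + 2y² = C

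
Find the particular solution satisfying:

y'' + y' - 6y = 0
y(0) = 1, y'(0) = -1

General solution: y = C₁e^(2x) + C₂e^(-3x)
Applying ICs: C₁ = 2/5, C₂ = 3/5
Particular solution: y = (2/5)e^(2x) + (3/5)e^(-3x)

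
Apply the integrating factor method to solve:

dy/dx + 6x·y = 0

Using integrating factor method:

General solution: y = Ce^(-3x^2)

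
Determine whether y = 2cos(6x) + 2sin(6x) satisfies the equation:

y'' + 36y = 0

Verification:
y'' = -72cos(6x) - 72sin(6x)
y'' + 36y = 0 ✓

Yes, it is a solution.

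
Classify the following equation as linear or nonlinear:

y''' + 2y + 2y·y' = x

Nonlinear (product y·y')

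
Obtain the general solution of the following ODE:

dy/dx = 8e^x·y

Separating variables and integrating:
ln|y| = 8e^x + C

General solution: y = Ce^(8e^x)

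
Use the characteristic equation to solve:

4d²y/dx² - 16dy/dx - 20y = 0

Characteristic equation: 4r² - 16r - 20 = 0
Divide by 4: r² - 4r - 5 = 0
Roots: r = 5, -1 (distinct real)
General solution: y = C₁e^(5x) + C₂e^(-x)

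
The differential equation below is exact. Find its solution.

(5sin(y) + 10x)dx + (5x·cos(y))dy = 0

Verify exactness: ∂M/∂y = ∂N/∂x ✓
Find F(x,y) such that ∂F/∂x = M, ∂F/∂y = N
Solution: 5x·sin(y) + 5x² = C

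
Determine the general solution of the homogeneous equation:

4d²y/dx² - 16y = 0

Characteristic equation: 4r² - 16 = 0
Divide by 4: r² - 4 = 0
Roots: r = 2, -2 (distinct real)
General solution: y = C₁e^(2x) + C₂e^(-2x)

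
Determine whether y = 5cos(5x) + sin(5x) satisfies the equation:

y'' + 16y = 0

Verification:
y'' = -125cos(5x) - 25sin(5x)
y'' + 16y ≠ 0 (frequency mismatch: got 25 instead of 16)

No, it is not a solution.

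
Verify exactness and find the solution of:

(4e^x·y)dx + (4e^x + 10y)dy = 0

Verify exactness: ∂M/∂y = ∂N/∂x ✓
Find F(x,y) such that ∂F/∂x = M, ∂F/∂y = N
Solution: 4e^x·y + 5y² = C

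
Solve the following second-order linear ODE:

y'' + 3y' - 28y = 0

Characteristic equation: r² + 3r - 28 = 0
Roots: r = 4, -7 (distinct real)
General solution: y = C₁e^(4x) + C₂e^(-7x)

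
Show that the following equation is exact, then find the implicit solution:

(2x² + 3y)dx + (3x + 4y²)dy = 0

Verify exactness: ∂M/∂y = ∂N/∂x ✓
Find F(x,y) such that ∂F/∂x = M, ∂F/∂y = N
Solution: 2x³/3 + 3xy + 4y³/3 = C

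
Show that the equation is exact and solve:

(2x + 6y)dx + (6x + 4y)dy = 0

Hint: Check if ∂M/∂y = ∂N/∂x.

Verify exactness: ∂M/∂y = ∂N/∂x ✓
Find F(x,y) such that ∂F/∂x = M, ∂F/∂y = N
Solution: x² + 6xy + 2y² = C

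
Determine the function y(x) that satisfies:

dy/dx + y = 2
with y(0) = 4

General solution: y = 2 + Ce^(-x)
Applying y(0) = 4: C = 4 - 2 = 2
Particular solution: y = 2 + 2e^(-x)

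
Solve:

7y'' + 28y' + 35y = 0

Characteristic equation: 7r² + 28r + 35 = 0
Divide by 7: r² + 4r + 5 = 0
Roots: r = -2 ± i (complex conjugates)
General solution: y = e^(-2x)(C₁cos(x) + C₂sin(x))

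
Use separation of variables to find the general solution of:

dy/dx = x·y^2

Separating variables and integrating:
-1/y = x^2/2 + C

General solution: y^-1 = (-1/2)x^2 + C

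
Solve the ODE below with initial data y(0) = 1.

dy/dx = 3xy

General solution: y = Ce^(3x²/2)
Applying IC y(0) = 1:
Particular solution: y = e^(3x²/2)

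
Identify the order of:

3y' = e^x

The order is 1 (highest derivative is of order 1).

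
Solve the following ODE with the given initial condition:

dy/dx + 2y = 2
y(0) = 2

General solution: y = 1 + Ce^(-2x)
Applying y(0) = 2: C = 2 - 1 = 1
Particular solution: y = 1 + e^(-2x)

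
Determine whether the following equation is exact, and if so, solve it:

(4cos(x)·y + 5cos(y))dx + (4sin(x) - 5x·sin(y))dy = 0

Verify exactness: ∂M/∂y = ∂N/∂x ✓
Find F(x,y) such that ∂F/∂x = M, ∂F/∂y = N
Solution: 4sin(x)·y + 5x·cos(y) = C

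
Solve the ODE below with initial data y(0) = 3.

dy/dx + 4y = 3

General solution: y = 3/4 + Ce^(-4x)
Applying y(0) = 3: C = 3 - 3/4 = 9/4
Particular solution: y = 3/4 + (9/4)e^(-4x)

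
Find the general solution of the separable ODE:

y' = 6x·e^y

Separating variables and integrating:
-e^(-y) = 3x² + C

General solution: y = -ln(C - 3x²)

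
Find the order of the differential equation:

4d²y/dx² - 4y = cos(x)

The order is 2 (highest derivative is of order 2).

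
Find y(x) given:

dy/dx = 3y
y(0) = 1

General solution: y = Ce^(3x)
Applying IC y(0) = 1:
Particular solution: y = e^(3x)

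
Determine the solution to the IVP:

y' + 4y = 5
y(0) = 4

General solution: y = 5/4 + Ce^(-4x)
Applying y(0) = 4: C = 4 - 5/4 = 11/4
Particular solution: y = 5/4 + (11/4)e^(-4x)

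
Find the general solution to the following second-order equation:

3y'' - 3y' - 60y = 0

Characteristic equation: 3r² - 3r - 60 = 0
Divide by 3: r² - r - 20 = 0
Roots: r = 5, -4 (distinct real)
General solution: y = C₁e^(5x) + C₂e^(-4x)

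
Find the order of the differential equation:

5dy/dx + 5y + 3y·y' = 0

The order is 1 (highest derivative is of order 1).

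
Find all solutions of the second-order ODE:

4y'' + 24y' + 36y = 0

Characteristic equation: 4r² + 24r + 36 = 0
Divide by 4: r² + 6r + 9 = 0
Factored: (r + 3)² = 0
Repeated root: r = -3
General solution: y = (C₁ + C₂x)e^(-3x)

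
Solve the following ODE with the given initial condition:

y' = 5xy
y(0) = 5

General solution: y = Ce^(5x²/2)
Applying IC y(0) = 5:
Particular solution: y = 5e^(5x²/2)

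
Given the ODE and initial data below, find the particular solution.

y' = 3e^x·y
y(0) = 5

General solution: y = Ce^(3e^x)
Applying IC y(0) = 5:
Particular solution: y = 5e^(3(e^x - 1))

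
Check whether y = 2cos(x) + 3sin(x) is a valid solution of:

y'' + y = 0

Verification:
y'' = -2cos(x) - 3sin(x)
y'' + y = 0 ✓

Yes, it is a solution.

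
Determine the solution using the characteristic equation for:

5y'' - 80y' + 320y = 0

Characteristic equation: 5r² - 80r + 320 = 0
Divide by 5: r² - 16r + 64 = 0
Factored: (r - 8)² = 0
Repeated root: r = 8
General solution: y = (C₁ + C₂x)e^(8x)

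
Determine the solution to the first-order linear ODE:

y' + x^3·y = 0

Using integrating factor method:

General solution: y = Ce^(-x^4/4)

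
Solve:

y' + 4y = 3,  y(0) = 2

General solution: y = 3/4 + Ce^(-4x)
Applying y(0) = 2: C = 2 - 3/4 = 5/4
Particular solution: y = 3/4 + (5/4)e^(-4x)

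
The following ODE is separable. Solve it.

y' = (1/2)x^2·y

Separating variables and integrating:
ln|y| = x^3/6 + C

General solution: y = Ce^(x^3/6)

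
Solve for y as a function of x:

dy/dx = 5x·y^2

Separating variables and integrating:
-1/y = 5x^2/2 + C

General solution: y^-1 = (-5/2)x^2 + C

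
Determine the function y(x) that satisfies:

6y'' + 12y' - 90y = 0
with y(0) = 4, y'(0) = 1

General solution: y = C₁e^(3x) + C₂e^(-5x)
Applying ICs: C₁ = 21/8, C₂ = 11/8
Particular solution: y = (21/8)e^(3x) + (11/8)e^(-5x)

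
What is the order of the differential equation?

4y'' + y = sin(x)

The order is 2 (highest derivative is of order 2).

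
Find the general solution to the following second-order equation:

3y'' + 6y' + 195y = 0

Characteristic equation: 3r² + 6r + 195 = 0
Divide by 3: r² + 2r + 65 = 0
Roots: r = -1 ± 8i (complex conjugates)
General solution: y = e^(-x)(C₁cos(8x) + C₂sin(8x))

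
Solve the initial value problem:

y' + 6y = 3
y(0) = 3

General solution: y = 1/2 + Ce^(-6x)
Applying y(0) = 3: C = 3 - 1/2 = 5/2
Particular solution: y = 1/2 + (5/2)e^(-6x)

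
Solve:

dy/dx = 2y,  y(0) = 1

General solution: y = Ce^(2x)
Applying IC y(0) = 1:
Particular solution: y = e^(2x)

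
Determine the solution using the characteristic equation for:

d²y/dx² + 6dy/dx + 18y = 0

Characteristic equation: r² + 6r + 18 = 0
Roots: r = -3 ± 3i (complex conjugates)
General solution: y = e^(-3x)(C₁cos(3x) + C₂sin(3x))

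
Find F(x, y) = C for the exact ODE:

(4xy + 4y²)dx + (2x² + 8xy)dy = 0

Verify exactness: ∂M/∂y = ∂N/∂x ✓
Find F(x,y) such that ∂F/∂x = M, ∂F/∂y = N
Solution: 2x²y + 4xy² = C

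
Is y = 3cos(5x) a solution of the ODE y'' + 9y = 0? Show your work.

Verification:
y'' = -75cos(5x)
y'' + 9y ≠ 0 (frequency mismatch: got 25 instead of 9)

No, it is not a solution.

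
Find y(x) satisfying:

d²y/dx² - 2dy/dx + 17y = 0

Characteristic equation: r² - 2r + 17 = 0
Roots: r = 1 ± 4i (complex conjugates)
General solution: y = e^x(C₁cos(4x) + C₂sin(4x))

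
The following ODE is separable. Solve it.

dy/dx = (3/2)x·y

Separating variables and integrating:
ln|y| = 3x^2/4 + C

General solution: y = Ce^(3x^2/4)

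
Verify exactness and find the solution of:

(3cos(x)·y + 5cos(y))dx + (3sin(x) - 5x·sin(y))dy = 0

Verify exactness: ∂M/∂y = ∂N/∂x ✓
Find F(x,y) such that ∂F/∂x = M, ∂F/∂y = N
Solution: 3sin(x)·y + 5x·cos(y) = C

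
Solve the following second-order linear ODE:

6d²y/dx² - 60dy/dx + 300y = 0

Characteristic equation: 6r² - 60r + 300 = 0
Divide by 6: r² - 10r + 50 = 0
Roots: r = 5 ± 5i (complex conjugates)
General solution: y = e^(5x)(C₁cos(5x) + C₂sin(5x))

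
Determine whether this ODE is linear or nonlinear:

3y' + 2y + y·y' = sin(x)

Nonlinear (product y·y')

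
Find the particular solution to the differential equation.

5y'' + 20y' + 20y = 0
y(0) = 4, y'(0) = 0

General solution: y = (C₁ + C₂x)e^(-2x)
Repeated root r = -2
Applying ICs: C₁ = 4, C₂ = 8
Particular solution: y = (4 + 8x)e^(-2x)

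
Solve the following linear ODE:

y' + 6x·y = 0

Using integrating factor method:

General solution: y = Ce^(-3x^2)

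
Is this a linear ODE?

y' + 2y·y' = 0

No. Nonlinear (product y·y')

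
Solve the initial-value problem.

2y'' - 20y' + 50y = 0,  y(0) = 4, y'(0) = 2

General solution: y = (C₁ + C₂x)e^(5x)
Repeated root r = 5
Applying ICs: C₁ = 4, C₂ = -18
Particular solution: y = (4 - 18x)e^(5x)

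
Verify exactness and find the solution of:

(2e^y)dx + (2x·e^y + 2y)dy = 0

Verify exactness: ∂M/∂y = ∂N/∂x ✓
Find F(x,y) such that ∂F/∂x = M, ∂F/∂y = N
Solution: 2x·e^y + y² = C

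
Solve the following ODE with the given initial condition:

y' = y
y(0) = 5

General solution: y = Ce^x
Applying IC y(0) = 5:
Particular solution: y = 5e^x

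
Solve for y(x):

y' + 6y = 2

Using integrating factor method:

General solution: y = 1/3 + Ce^(-6x)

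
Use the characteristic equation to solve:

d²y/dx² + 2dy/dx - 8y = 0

Characteristic equation: r² + 2r - 8 = 0
Roots: r = 2, -4 (distinct real)
General solution: y = C₁e^(2x) + C₂e^(-4x)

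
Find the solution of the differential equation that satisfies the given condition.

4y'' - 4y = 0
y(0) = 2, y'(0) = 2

General solution: y = C₁e^x + C₂e^(-x)
Applying ICs: C₁ = 2, C₂ = 0
Particular solution: y = 2e^x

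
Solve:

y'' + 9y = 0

Characteristic equation: r² + 9 = 0
Roots: r = ±3i (complex conjugates)
General solution: y = C₁cos(3x) + C₂sin(3x)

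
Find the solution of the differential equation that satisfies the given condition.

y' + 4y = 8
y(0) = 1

General solution: y = 2 + Ce^(-4x)
Applying y(0) = 1: C = 1 - 2 = -1
Particular solution: y = 2 - e^(-4x)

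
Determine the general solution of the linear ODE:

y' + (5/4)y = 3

Using integrating factor method:

General solution: y = 12/5 + Ce^(-5x/4)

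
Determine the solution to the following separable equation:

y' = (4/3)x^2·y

Separating variables and integrating:
ln|y| = 4x^3/9 + C

General solution: y = Ce^(4x^3/9)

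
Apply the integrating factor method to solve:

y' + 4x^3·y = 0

Using integrating factor method:

General solution: y = Ce^(-x^4)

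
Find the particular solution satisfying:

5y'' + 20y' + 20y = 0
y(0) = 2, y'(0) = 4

General solution: y = (C₁ + C₂x)e^(-2x)
Repeated root r = -2
Applying ICs: C₁ = 2, C₂ = 8
Particular solution: y = (2 + 8x)e^(-2x)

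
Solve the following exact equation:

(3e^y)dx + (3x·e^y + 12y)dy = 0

Verify exactness: ∂M/∂y = ∂N/∂x ✓
Find F(x,y) such that ∂F/∂x = M, ∂F/∂y = N
Solution: 3x·e^y + 6y² = C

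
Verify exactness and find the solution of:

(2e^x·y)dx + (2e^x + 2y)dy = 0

Verify exactness: ∂M/∂y = ∂N/∂x ✓
Find F(x,y) such that ∂F/∂x = M, ∂F/∂y = N
Solution: 2e^x·y + y² = C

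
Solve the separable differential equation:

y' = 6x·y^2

Separating variables and integrating:
-1/y = 3x^2 + C

General solution: y^-1 = -3x^2 + C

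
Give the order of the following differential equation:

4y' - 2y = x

The order is 1 (highest derivative is of order 1).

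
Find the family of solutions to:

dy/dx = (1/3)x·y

Separating variables and integrating:
ln|y| = x^2/6 + C

General solution: y = Ce^(x^2/6)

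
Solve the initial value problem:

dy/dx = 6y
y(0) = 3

General solution: y = Ce^(6x)
Applying IC y(0) = 3:
Particular solution: y = 3e^(6x)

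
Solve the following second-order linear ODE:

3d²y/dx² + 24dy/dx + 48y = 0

Characteristic equation: 3r² + 24r + 48 = 0
Divide by 3: r² + 8r + 16 = 0
Factored: (r + 4)² = 0
Repeated root: r = -4
General solution: y = (C₁ + C₂x)e^(-4x)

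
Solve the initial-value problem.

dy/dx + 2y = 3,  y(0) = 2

General solution: y = 3/2 + Ce^(-2x)
Applying y(0) = 2: C = 2 - 3/2 = 1/2
Particular solution: y = 3/2 + (1/2)e^(-2x)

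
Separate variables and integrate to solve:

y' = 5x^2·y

Separating variables and integrating:
ln|y| = 5x^3/3 + C

General solution: y = Ce^(5x^3/3)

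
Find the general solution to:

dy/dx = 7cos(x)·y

Separating variables and integrating:
ln|y| = 7sin(x) + C

General solution: y = Ce^(7sin(x))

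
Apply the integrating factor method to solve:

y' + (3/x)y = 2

Using integrating factor method:

General solution: y = (1/2)x + Cx^(-3)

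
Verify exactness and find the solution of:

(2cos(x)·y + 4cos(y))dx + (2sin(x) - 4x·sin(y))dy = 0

Verify exactness: ∂M/∂y = ∂N/∂x ✓
Find F(x,y) such that ∂F/∂x = M, ∂F/∂y = N
Solution: 2sin(x)·y + 4x·cos(y) = C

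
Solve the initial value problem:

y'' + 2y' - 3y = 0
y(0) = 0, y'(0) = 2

General solution: y = C₁e^x + C₂e^(-3x)
Applying ICs: C₁ = 1/2, C₂ = -1/2
Particular solution: y = (1/2)e^x - (1/2)e^(-3x)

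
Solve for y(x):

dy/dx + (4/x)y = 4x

Using integrating factor method:

General solution: y = (2/3)x^2 + Cx^(-4)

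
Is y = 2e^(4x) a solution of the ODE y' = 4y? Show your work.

Verification:
y = 2e^(4x)
y' = 8e^(4x)
4y = 8e^(4x)
y' = 4y ✓

Yes, it is a solution.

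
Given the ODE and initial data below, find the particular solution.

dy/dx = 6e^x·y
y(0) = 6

General solution: y = Ce^(6e^x)
Applying IC y(0) = 6:
Particular solution: y = 6e^(6(e^x - 1))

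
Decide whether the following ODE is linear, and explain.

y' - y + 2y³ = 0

Nonlinear (y³ term)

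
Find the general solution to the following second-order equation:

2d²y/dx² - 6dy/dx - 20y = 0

Characteristic equation: 2r² - 6r - 20 = 0
Divide by 2: r² - 3r - 10 = 0
Roots: r = 5, -2 (distinct real)
General solution: y = C₁e^(5x) + C₂e^(-2x)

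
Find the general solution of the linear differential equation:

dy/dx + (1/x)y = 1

Using integrating factor method:

General solution: y = (1/2)x + C/x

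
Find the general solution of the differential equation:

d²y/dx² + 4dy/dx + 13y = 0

Characteristic equation: r² + 4r + 13 = 0
Roots: r = -2 ± 3i (complex conjugates)
General solution: y = e^(-2x)(C₁cos(3x) + C₂sin(3x))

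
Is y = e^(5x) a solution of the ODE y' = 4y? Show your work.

Verification:
y = e^(5x)
y' = 5e^(5x)
But 4y = 4e^(5x)
y' ≠ 4y — the derivative does not match

No, it is not a solution.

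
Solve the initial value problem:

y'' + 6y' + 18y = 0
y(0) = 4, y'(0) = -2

General solution: y = e^(-3x)(C₁cos(3x) + C₂sin(3x))
Complex roots r = -3 ± 3i
Applying ICs: C₁ = 4, C₂ = 10/3
Particular solution: y = e^(-3x)(4cos(3x) + (10/3)sin(3x))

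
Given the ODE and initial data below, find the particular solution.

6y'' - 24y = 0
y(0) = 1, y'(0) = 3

General solution: y = C₁e^(2x) + C₂e^(-2x)
Applying ICs: C₁ = 5/4, C₂ = -1/4
Particular solution: y = (5/4)e^(2x) - (1/4)e^(-2x)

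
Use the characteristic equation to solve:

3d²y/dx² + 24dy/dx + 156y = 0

Characteristic equation: 3r² + 24r + 156 = 0
Divide by 3: r² + 8r + 52 = 0
Roots: r = -4 ± 6i (complex conjugates)
General solution: y = e^(-4x)(C₁cos(6x) + C₂sin(6x))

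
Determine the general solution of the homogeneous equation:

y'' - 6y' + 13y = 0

Characteristic equation: r² - 6r + 13 = 0
Roots: r = 3 ± 2i (complex conjugates)
General solution: y = e^(3x)(C₁cos(2x) + C₂sin(2x))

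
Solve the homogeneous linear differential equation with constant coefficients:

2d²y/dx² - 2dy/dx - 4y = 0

Characteristic equation: 2r² - 2r - 4 = 0
Divide by 2: r² - r - 2 = 0
Roots: r = 2, -1 (distinct real)
General solution: y = C₁e^(2x) + C₂e^(-x)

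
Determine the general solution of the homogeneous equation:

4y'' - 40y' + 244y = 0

Characteristic equation: 4r² - 40r + 244 = 0
Divide by 4: r² - 10r + 61 = 0
Roots: r = 5 ± 6i (complex conjugates)
General solution: y = e^(5x)(C₁cos(6x) + C₂sin(6x))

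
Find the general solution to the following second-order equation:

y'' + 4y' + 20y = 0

Characteristic equation: r² + 4r + 20 = 0
Roots: r = -2 ± 4i (complex conjugates)
General solution: y = e^(-2x)(C₁cos(4x) + C₂sin(4x))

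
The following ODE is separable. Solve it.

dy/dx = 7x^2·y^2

Separating variables and integrating:
-1/y = 7x^3/3 + C

General solution: y^-1 = (-7/3)x^3 + C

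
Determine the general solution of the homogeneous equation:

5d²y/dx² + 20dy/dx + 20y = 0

Characteristic equation: 5r² + 20r + 20 = 0
Divide by 5: r² + 4r + 4 = 0
Factored: (r + 2)² = 0
Repeated root: r = -2
General solution: y = (C₁ + C₂x)e^(-2x)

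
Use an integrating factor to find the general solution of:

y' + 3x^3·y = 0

Using integrating factor method:

General solution: y = Ce^(-3x^4/4)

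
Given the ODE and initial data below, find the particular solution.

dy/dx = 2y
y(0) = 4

General solution: y = Ce^(2x)
Applying IC y(0) = 4:
Particular solution: y = 4e^(2x)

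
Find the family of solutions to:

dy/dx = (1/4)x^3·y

Separating variables and integrating:
ln|y| = x^4/16 + C

General solution: y = Ce^(x^4/16)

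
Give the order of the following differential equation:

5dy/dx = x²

The order is 1 (highest derivative is of order 1).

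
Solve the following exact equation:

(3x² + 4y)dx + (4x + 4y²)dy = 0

Verify exactness: ∂M/∂y = ∂N/∂x ✓
Find F(x,y) such that ∂F/∂x = M, ∂F/∂y = N
Solution: x³ + 4xy + 4y³/3 = C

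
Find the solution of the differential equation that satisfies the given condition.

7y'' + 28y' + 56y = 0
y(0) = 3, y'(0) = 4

General solution: y = e^(-2x)(C₁cos(2x) + C₂sin(2x))
Complex roots r = -2 ± 2i
Applying ICs: C₁ = 3, C₂ = 5
Particular solution: y = e^(-2x)(3cos(2x) + 5sin(2x))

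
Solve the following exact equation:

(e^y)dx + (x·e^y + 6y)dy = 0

Verify exactness: ∂M/∂y = ∂N/∂x ✓
Find F(x,y) such that ∂F/∂x = M, ∂F/∂y = N
Solution: x·e^y + 3y² = C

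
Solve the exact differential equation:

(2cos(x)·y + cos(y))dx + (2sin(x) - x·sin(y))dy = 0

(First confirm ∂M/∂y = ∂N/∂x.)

Verify exactness: ∂M/∂y = ∂N/∂x ✓
Find F(x,y) such that ∂F/∂x = M, ∂F/∂y = N
Solution: 2sin(x)·y + x·cos(y) = C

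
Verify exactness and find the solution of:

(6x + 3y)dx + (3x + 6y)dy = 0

Verify exactness: ∂M/∂y = ∂N/∂x ✓
Find F(x,y) such that ∂F/∂x = M, ∂F/∂y = N
Solution: 3x² + 3xy + 3y² = C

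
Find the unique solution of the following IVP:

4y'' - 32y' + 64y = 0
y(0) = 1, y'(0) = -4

General solution: y = (C₁ + C₂x)e^(4x)
Repeated root r = 4
Applying ICs: C₁ = 1, C₂ = -8
Particular solution: y = (1 - 8x)e^(4x)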